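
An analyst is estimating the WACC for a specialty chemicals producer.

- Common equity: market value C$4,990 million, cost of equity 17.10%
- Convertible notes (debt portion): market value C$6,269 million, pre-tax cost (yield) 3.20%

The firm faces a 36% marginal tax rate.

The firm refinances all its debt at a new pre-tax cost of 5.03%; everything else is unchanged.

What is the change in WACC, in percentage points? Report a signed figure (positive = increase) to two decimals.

Current WACC:
Total capital V = 4990 + 6269 = 11259.
Equity: weight = 4990/11259 = 0.4432; cost = 17.1%.
Convertible notes (debt portion): weight = 6269/11259 = 0.5568; after-tax cost = 3.2% × (1 − 36%) = 2.0480%.
WACC = 0.4432 × 17.1000% + 0.5568 × 2.0480% = 8.7191%.
After the change:
Total capital V = 4990 + 6269 = 11259.
Equity: weight = 4990/11259 = 0.4432; cost = 17.1%.
Convertible notes (debt portion): weight = 6269/11259 = 0.5568; after-tax cost = 5.03% × (1 − 36%) = 3.2192%.
WACC = 0.4432 × 17.1000% + 0.5568 × 3.2192% = 9.3712%.
Change in WACC = 9.3712% − 8.7191% = 0.6521 pp.

+0.65 pp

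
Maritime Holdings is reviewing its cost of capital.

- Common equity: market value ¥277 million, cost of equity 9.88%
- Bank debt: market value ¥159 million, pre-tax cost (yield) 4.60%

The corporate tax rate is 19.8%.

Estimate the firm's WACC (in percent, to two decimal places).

Total capital V = 277 + 159 = 436.
Equity: weight = 277/436 = 0.6353; cost = 9.88%.
Bank debt: weight = 159/436 = 0.3647; after-tax cost = 4.6% × (1 − 19.8%) = 3.6892%.
WACC = 0.6353 × 9.8800% + 0.3647 × 3.6892% = 7.6223%.

7.62%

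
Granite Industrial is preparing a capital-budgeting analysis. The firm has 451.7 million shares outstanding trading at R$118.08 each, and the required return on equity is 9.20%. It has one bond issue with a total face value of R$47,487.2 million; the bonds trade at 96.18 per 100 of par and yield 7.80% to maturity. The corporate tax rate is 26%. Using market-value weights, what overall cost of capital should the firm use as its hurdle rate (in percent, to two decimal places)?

7.62%

Market value of equity E = 118.08 × 451.7m = 53336.736m. Market value of debt D = 47487.2m × 96.18/100 = 45673.18896m.
Total capital V = 53336.736 + 45673.18896 = 99009.92496.
Equity: weight = 53336.736/99009.92496 = 0.5387; cost = 9.2%.
Bonds outstanding: weight = 45673.18896/99009.92496 = 0.4613; after-tax cost = 7.8% × (1 − 26%) = 5.7720%.
WACC = 0.5387 × 9.2000% + 0.4613 × 5.7720% = 7.6187%.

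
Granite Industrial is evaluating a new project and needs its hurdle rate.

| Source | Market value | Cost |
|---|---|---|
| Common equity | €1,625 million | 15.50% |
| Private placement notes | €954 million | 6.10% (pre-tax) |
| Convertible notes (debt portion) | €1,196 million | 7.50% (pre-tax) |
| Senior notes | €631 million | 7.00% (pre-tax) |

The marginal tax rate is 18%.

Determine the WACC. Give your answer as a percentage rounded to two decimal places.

9.29%

Total capital V = 1625 + 954 + 1196 + 631 = 4406.
Equity: weight = 1625/4406 = 0.3688; cost = 15.5%.
Private placement notes: weight = 954/4406 = 0.2165; after-tax cost = 6.1% × (1 − 18%) = 5.0020%.
Convertible notes (debt portion): weight = 1196/4406 = 0.2714; after-tax cost = 7.5% × (1 − 18%) = 6.1500%.
Senior notes: weight = 631/4406 = 0.1432; after-tax cost = 7% × (1 − 18%) = 5.7400%.
WACC = 0.3688 × 15.5000% + 0.2165 × 5.0020% + 0.2714 × 6.1500% + 0.1432 × 5.7400% = 9.2911%.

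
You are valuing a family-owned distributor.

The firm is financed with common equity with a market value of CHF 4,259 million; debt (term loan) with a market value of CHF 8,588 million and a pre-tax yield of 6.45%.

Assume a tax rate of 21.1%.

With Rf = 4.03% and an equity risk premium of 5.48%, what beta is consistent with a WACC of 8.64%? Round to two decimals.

2.15

Total capital V = 4259 + 8588 = 12847.
Equity weight = 4259/12847 = 0.3315.
Term loan weight = 8588/12847 = 0.6685.
Debt contribution = 0.6685 × 6.45% × (1 − 21.1%) = 3.4019%.
Required equity contribution = 8.64% − 3.4019% = 5.2381%  ⇒  Re = 15.8003%.
CAPM: 15.8003% = 4.03% + β × 5.48%  ⇒  β = 2.1479.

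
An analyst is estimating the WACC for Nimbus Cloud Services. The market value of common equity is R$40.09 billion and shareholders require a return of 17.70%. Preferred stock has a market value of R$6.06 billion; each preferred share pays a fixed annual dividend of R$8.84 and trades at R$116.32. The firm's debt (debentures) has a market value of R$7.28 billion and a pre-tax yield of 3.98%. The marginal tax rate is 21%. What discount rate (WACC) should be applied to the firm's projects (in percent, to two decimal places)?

14.57%

Cost of preferred: Rp = 8.84 / 116.32 = 7.5997%.
Total capital V = 40.09 + 6.06 + 7.28 = 53.43.
Equity: weight = 40.09/53.43 = 0.7503; cost = 17.7%.
Preferred: weight = 6.06/53.43 = 0.1134; cost = 7.5997%.
Debentures: weight = 7.28/53.43 = 0.1363; after-tax cost = 3.98% × (1 − 21%) = 3.1442%.
WACC = 0.7503 × 17.7000% + 0.1134 × 7.5997% + 0.1363 × 3.1442% = 14.5712%.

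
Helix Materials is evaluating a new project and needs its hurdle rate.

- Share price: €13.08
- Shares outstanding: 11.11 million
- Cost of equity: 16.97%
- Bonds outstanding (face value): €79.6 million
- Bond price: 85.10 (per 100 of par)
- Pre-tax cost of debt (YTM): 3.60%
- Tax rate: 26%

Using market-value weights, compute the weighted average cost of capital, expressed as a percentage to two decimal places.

12.42%

Market value of equity E = 13.08 × 11.11m = 145.3188m. Market value of debt D = 79.6m × 85.1/100 = 67.7396m.
Total capital V = 145.3188 + 67.7396 = 213.0584.
Equity: weight = 145.3188/213.0584 = 0.6821; cost = 16.97%.
Bonds outstanding: weight = 67.7396/213.0584 = 0.3179; after-tax cost = 3.6% × (1 − 26%) = 2.6640%.
WACC = 0.6821 × 16.9700% + 0.3179 × 2.6640% = 12.4216%.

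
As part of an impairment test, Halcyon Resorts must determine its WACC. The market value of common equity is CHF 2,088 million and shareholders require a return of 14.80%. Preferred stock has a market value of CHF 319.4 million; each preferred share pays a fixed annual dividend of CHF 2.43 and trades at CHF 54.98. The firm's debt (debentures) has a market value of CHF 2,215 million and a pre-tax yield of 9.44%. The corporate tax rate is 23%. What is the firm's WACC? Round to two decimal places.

10.47%

Cost of preferred: Rp = 2.43 / 54.98 = 4.4198%.
Total capital V = 2088 + 319.4 + 2215 = 4622.4.
Equity: weight = 2088/4622.4 = 0.4517; cost = 14.8%.
Preferred: weight = 319.4/4622.4 = 0.0691; cost = 4.4198%.
Debentures: weight = 2215/4622.4 = 0.4792; after-tax cost = 9.44% × (1 − 23%) = 7.2688%.
WACC = 0.4517 × 14.8000% + 0.0691 × 4.4198% + 0.4792 × 7.2688% = 10.4739%.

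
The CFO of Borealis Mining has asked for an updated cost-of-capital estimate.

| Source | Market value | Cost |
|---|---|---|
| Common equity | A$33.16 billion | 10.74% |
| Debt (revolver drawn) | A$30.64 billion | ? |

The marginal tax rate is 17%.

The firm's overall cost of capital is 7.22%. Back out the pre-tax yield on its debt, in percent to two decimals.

4.11%

Total capital V = 33.16 + 30.64 = 63.8.
Equity weight = 33.16/63.8 = 0.5197.
Revolver drawn weight = 30.64/63.8 = 0.4803.
Equity contribution = 0.5197 × 10.74% = 5.5821%.
Remaining for debt = 7.22% − 5.5821% = 1.6379%.
Rd × (1 − 17%) × 0.4803 = 1.6379%  ⇒  Rd = 4.1090%.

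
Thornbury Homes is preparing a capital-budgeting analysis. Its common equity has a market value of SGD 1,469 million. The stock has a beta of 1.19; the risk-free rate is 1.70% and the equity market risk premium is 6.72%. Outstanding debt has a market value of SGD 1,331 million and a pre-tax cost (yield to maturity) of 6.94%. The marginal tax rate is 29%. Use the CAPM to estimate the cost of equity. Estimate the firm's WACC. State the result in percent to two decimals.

Cost of equity via CAPM: Re = 1.7% + 1.19 × 6.72% = 9.6968%.
Total capital V = 1469 + 1331 = 2800.
Equity: weight = 1469/2800 = 0.5246; cost = 9.6968%.
Debt: weight = 1331/2800 = 0.4754; after-tax cost = 6.94% × (1 − 29%) = 4.9274%.
WACC = 0.5246 × 9.6968% + 0.4754 × 4.9274% = 7.4296%.

7.43%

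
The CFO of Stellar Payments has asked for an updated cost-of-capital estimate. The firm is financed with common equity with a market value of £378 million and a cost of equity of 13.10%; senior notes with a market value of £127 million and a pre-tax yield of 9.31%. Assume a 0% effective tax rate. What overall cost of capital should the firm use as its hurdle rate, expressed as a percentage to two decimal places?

Total capital V = 378 + 127 = 505.
Equity: weight = 378/505 = 0.7485; cost = 13.1%.
Senior notes: weight = 127/505 = 0.2515; after-tax cost = 9.31% × (1 − 0%) = 9.3100%.
WACC = 0.7485 × 13.1000% + 0.2515 × 9.3100% = 12.1469%.

12.15%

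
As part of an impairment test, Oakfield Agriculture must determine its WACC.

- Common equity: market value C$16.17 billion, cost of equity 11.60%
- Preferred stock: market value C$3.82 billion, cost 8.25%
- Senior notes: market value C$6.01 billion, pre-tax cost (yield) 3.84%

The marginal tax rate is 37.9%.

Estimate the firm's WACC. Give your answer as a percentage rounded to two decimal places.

Total capital V = 16.17 + 3.82 + 6.01 = 26.
Equity: weight = 16.17/26 = 0.6219; cost = 11.6%.
Preferred: weight = 3.82/26 = 0.1469; cost = 8.25%.
Senior notes: weight = 6.01/26 = 0.2312; after-tax cost = 3.84% × (1 − 37.9%) = 2.3846%.
WACC = 0.6219 × 11.6000% + 0.1469 × 8.2500% + 0.2312 × 2.3846% = 8.9776%.

8.98%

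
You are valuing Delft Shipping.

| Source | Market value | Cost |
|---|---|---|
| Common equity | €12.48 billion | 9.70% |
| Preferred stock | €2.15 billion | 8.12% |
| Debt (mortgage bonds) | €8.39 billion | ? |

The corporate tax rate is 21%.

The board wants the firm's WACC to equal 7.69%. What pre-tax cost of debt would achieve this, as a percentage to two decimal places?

5.81%

Total capital V = 12.48 + 2.15 + 8.39 = 23.02.
Equity weight = 12.48/23.02 = 0.5421.
Preferred weight = 2.15/23.02 = 0.0934.
Mortgage bonds weight = 8.39/23.02 = 0.3645.
Equity contribution = 0.5421 × 9.7% = 5.2587%.
Preferred contribution = 0.0934 × 8.12% = 0.7584%.
Remaining for debt = 7.69% − 6.0171% = 1.6729%.
Rd × (1 − 21%) × 0.3645 = 1.6729%  ⇒  Rd = 5.8101%.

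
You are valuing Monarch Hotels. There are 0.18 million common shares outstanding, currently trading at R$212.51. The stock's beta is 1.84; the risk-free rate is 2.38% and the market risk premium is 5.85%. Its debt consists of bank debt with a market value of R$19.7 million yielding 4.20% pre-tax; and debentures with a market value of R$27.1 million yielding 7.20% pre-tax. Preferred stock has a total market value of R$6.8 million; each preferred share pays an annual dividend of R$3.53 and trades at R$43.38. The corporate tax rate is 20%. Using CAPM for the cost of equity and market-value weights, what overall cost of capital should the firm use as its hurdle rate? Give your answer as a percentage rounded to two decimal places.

8.50%

Cost of equity via CAPM: Re = 2.38% + 1.84 × 5.85% = 13.1440%.
Cost of preferred: Rp = 3.53 / 43.38 = 8.1374%.
Market value of equity E = 212.51 × 0.18m = 38.2518m.
Total capital V = 38.2518 + 6.8 + 19.7 + 27.1 = 91.8518.
Equity: weight = 38.2518/91.8518 = 0.4165; cost = 13.144%.
Preferred: weight = 6.8/91.8518 = 0.0740; cost = 8.1374%.
Bank debt: weight = 19.7/91.8518 = 0.2145; after-tax cost = 4.2% × (1 − 20%) = 3.3600%.
Debentures: weight = 27.1/91.8518 = 0.2950; after-tax cost = 7.2% × (1 − 20%) = 5.7600%.
WACC = 0.4165 × 13.1440% + 0.0740 × 8.1374% + 0.2145 × 3.3600% + 0.2950 × 5.7600% = 8.4963%.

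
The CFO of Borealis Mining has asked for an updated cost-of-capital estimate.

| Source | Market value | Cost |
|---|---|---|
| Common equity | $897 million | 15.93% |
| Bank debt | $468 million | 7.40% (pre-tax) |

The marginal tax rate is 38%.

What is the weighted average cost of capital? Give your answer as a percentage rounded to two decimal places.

Total capital V = 897 + 468 = 1365.
Equity: weight = 897/1365 = 0.6571; cost = 15.93%.
Bank debt: weight = 468/1365 = 0.3429; after-tax cost = 7.4% × (1 − 38%) = 4.5880%.
WACC = 0.6571 × 15.9300% + 0.3429 × 4.5880% = 12.0413%.

12.04%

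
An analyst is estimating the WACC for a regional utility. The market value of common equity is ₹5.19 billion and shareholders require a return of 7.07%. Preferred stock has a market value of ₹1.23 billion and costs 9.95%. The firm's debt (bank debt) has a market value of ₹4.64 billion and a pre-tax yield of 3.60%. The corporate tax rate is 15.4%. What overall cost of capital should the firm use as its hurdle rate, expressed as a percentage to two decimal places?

Total capital V = 5.19 + 1.23 + 4.64 = 11.06.
Equity: weight = 5.19/11.06 = 0.4693; cost = 7.07%.
Preferred: weight = 1.23/11.06 = 0.1112; cost = 9.95%.
Bank debt: weight = 4.64/11.06 = 0.4195; after-tax cost = 3.6% × (1 − 15.4%) = 3.0456%.
WACC = 0.4693 × 7.0700% + 0.1112 × 9.9500% + 0.4195 × 3.0456% = 5.7019%.

5.70%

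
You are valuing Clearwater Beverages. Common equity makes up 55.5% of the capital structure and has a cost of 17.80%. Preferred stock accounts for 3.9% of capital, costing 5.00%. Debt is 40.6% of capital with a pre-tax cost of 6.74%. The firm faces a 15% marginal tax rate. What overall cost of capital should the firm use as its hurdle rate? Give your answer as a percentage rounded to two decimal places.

After-tax cost of debt = 6.74% × (1 − 15%) = 5.7290%.
WACC = 0.555 × 17.8000% + 0.039 × 5.0000% + 0.406 × 5.7290% = 12.4000%.

12.40%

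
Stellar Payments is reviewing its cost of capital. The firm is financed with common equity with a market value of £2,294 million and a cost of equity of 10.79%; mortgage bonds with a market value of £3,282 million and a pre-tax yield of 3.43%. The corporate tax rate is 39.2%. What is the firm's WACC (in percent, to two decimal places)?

5.67%

Total capital V = 2294 + 3282 = 5576.
Equity: weight = 2294/5576 = 0.4114; cost = 10.79%.
Mortgage bonds: weight = 3282/5576 = 0.5886; after-tax cost = 3.43% × (1 − 39.2%) = 2.0854%.
WACC = 0.4114 × 10.7900% + 0.5886 × 2.0854% = 5.6665%.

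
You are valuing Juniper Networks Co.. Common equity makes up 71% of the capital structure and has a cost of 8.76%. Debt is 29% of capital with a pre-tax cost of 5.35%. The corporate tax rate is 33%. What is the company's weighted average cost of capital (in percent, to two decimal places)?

7.26%

After-tax cost of debt = 5.35% × (1 − 33%) = 3.5845%.
WACC = 0.710 × 8.7600% + 0.290 × 3.5845% = 7.2591%.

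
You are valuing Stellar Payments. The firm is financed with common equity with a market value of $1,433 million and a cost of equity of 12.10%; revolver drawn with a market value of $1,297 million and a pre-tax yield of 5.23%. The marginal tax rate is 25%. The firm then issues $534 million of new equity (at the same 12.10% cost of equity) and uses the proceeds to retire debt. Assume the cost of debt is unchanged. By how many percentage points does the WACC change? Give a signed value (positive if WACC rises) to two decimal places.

Current WACC:
Total capital V = 1433 + 1297 = 2730.
Equity: weight = 1433/2730 = 0.5249; cost = 12.1%.
Revolver drawn: weight = 1297/2730 = 0.4751; after-tax cost = 5.23% × (1 − 25%) = 3.9225%.
WACC = 0.5249 × 12.1000% + 0.4751 × 3.9225% = 8.2149%.
After the change:
Total capital V = 1967 + 763 = 2730.
Equity: weight = 1967/2730 = 0.7205; cost = 12.1%.
Revolver drawn: weight = 763/2730 = 0.2795; after-tax cost = 5.23% × (1 − 25%) = 3.9225%.
WACC = 0.7205 × 12.1000% + 0.2795 × 3.9225% = 9.8145%.
Change in WACC = 9.8145% − 8.2149% = 1.5996 pp.

+1.60 pp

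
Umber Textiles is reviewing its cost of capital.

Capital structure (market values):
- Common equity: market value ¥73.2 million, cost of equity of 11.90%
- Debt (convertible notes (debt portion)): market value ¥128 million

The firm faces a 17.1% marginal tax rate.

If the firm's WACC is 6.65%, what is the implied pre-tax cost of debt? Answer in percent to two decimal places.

4.40%

Total capital V = 73.2 + 128 = 201.2.
Equity weight = 73.2/201.2 = 0.3638.
Convertible notes (debt portion) weight = 128/201.2 = 0.6362.
Equity contribution = 0.3638 × 11.9% = 4.3294%.
Remaining for debt = 6.65% − 4.3294% = 2.3206%.
Rd × (1 − 17.1%) × 0.6362 = 2.3206%  ⇒  Rd = 4.4001%.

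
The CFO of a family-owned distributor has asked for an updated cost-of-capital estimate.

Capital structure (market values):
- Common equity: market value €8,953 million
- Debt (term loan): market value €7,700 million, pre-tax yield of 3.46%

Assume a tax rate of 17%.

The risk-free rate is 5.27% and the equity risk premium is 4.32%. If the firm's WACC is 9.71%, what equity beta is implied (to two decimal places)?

2.39

Total capital V = 8953 + 7700 = 16653.
Equity weight = 8953/16653 = 0.5376.
Term loan weight = 7700/16653 = 0.4624.
Debt contribution = 0.4624 × 3.46% × (1 − 17%) = 1.3279%.
Required equity contribution = 9.71% − 1.3279% = 8.3821%  ⇒  Re = 15.5912%.
CAPM: 15.5912% = 5.27% + β × 4.32%  ⇒  β = 2.3892.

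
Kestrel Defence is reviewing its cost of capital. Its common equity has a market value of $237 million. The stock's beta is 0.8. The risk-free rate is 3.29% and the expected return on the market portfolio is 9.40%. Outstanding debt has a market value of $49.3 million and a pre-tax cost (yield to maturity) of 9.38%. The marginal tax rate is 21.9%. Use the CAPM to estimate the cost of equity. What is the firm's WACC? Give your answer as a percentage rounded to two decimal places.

8.03%

Market risk premium = 9.4% − 3.29% = 6.11%.
Cost of equity via CAPM: Re = 3.29% + 0.8 × 6.11% = 8.1780%.
Total capital V = 237 + 49.3 = 286.3.
Equity: weight = 237/286.3 = 0.8278; cost = 8.178%.
Debt: weight = 49.3/286.3 = 0.1722; after-tax cost = 9.38% × (1 − 21.9%) = 7.3258%.
WACC = 0.8278 × 8.1780% + 0.1722 × 7.3258% = 8.0313%.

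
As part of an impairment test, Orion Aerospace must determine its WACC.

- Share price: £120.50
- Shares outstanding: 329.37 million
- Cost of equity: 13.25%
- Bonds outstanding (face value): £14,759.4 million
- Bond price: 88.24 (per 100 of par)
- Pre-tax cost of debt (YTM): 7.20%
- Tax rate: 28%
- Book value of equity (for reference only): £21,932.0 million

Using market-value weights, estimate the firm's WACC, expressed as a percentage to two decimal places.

11.26%

Market value of equity E = 120.5 × 329.37m = 39689.085m. Market value of debt D = 14759.4m × 88.24/100 = 13023.69456m.
Total capital V = 39689.085 + 13023.69456 = 52712.77956.
Equity: weight = 39689.085/52712.77956 = 0.7529; cost = 13.25%.
Bonds outstanding: weight = 13023.69456/52712.77956 = 0.2471; after-tax cost = 7.2% × (1 − 28%) = 5.1840%.
WACC = 0.7529 × 13.2500% + 0.2471 × 5.1840% = 11.2571%.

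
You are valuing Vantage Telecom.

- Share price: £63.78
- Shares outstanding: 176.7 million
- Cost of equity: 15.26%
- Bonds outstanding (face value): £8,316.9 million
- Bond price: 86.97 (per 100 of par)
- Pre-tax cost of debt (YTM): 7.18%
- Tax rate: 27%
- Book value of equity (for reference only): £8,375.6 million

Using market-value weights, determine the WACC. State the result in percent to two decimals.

Market value of equity E = 63.78 × 176.7m = 11269.926m. Market value of debt D = 8316.9m × 86.97/100 = 7233.20793m.
Total capital V = 11269.926 + 7233.20793 = 18503.13393.
Equity: weight = 11269.926/18503.13393 = 0.6091; cost = 15.26%.
Bonds outstanding: weight = 7233.20793/18503.13393 = 0.3909; after-tax cost = 7.18% × (1 − 27%) = 5.2414%.
WACC = 0.6091 × 15.2600% + 0.3909 × 5.2414% = 11.3435%.

11.34%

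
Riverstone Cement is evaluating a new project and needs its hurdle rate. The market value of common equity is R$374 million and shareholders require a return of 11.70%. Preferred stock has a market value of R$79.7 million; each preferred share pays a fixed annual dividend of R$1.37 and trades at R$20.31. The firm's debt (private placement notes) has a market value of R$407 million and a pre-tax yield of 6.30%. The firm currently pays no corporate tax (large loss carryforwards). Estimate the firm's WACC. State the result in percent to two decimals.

8.69%

Cost of preferred: Rp = 1.37 / 20.31 = 6.7454%.
Total capital V = 374 + 79.7 + 407 = 860.7.
Equity: weight = 374/860.7 = 0.4345; cost = 11.7%.
Preferred: weight = 79.7/860.7 = 0.0926; cost = 6.7454%.
Private placement notes: weight = 407/860.7 = 0.4729; after-tax cost = 6.3% × (1 − 0%) = 6.3000%.
WACC = 0.4345 × 11.7000% + 0.0926 × 6.7454% + 0.4729 × 6.3000% = 8.6877%.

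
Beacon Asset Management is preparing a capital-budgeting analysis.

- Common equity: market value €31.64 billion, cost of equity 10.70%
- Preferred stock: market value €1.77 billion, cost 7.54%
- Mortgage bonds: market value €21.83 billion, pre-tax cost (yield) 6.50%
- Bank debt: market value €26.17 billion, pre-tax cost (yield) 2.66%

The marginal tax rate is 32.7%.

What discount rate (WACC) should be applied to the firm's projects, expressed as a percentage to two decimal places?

Total capital V = 31.64 + 1.77 + 21.83 + 26.17 = 81.41.
Equity: weight = 31.64/81.41 = 0.3887; cost = 10.7%.
Preferred: weight = 1.77/81.41 = 0.0217; cost = 7.54%.
Mortgage bonds: weight = 21.83/81.41 = 0.2681; after-tax cost = 6.5% × (1 − 32.7%) = 4.3745%.
Bank debt: weight = 26.17/81.41 = 0.3215; after-tax cost = 2.66% × (1 − 32.7%) = 1.7902%.
WACC = 0.3887 × 10.7000% + 0.0217 × 7.5400% + 0.2681 × 4.3745% + 0.3215 × 1.7902% = 6.0710%.

6.07%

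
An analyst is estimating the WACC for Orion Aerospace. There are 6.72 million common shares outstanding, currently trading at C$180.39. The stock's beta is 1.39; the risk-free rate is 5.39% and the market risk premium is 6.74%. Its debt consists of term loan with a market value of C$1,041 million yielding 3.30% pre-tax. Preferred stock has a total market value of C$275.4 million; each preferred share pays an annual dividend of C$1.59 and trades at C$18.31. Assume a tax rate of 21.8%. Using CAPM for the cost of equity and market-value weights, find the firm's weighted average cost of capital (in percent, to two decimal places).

9.08%

Cost of equity via CAPM: Re = 5.39% + 1.39 × 6.74% = 14.7586%.
Cost of preferred: Rp = 1.59 / 18.31 = 8.6838%.
Market value of equity E = 180.39 × 6.72m = 1212.2208m.
Total capital V = 1212.2208 + 275.4 + 1041 = 2528.6208.
Equity: weight = 1212.2208/2528.6208 = 0.4794; cost = 14.7586%.
Preferred: weight = 275.4/2528.6208 = 0.1089; cost = 8.6838%.
Term loan: weight = 1041/2528.6208 = 0.4117; after-tax cost = 3.3% × (1 − 21.8%) = 2.5806%.
WACC = 0.4794 × 14.7586% + 0.1089 × 8.6838% + 0.4117 × 2.5806% = 9.0835%.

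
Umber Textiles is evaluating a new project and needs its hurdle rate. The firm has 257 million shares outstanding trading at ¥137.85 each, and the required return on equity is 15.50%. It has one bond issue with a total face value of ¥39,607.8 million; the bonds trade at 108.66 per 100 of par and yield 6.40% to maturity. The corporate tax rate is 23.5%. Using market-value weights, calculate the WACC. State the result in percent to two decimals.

9.68%

Market value of equity E = 137.85 × 257m = 35427.45m. Market value of debt D = 39607.8m × 108.66/100 = 43037.83548m.
Total capital V = 35427.45 + 43037.83548 = 78465.28548.
Equity: weight = 35427.45/78465.28548 = 0.4515; cost = 15.5%.
Bonds outstanding: weight = 43037.83548/78465.28548 = 0.5485; after-tax cost = 6.4% × (1 − 23.5%) = 4.8960%.
WACC = 0.4515 × 15.5000% + 0.5485 × 4.8960% = 9.6838%.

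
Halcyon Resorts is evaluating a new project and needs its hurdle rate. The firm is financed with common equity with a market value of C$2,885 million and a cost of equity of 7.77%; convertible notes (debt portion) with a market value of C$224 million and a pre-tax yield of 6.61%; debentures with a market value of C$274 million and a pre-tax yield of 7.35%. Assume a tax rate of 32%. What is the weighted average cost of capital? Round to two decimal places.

7.33%

Total capital V = 2885 + 224 + 274 = 3383.
Equity: weight = 2885/3383 = 0.8528; cost = 7.77%.
Convertible notes (debt portion): weight = 224/3383 = 0.0662; after-tax cost = 6.61% × (1 − 32%) = 4.4948%.
Debentures: weight = 274/3383 = 0.0810; after-tax cost = 7.35% × (1 − 32%) = 4.9980%.
WACC = 0.8528 × 7.7700% + 0.0662 × 4.4948% + 0.0810 × 4.9980% = 7.3286%.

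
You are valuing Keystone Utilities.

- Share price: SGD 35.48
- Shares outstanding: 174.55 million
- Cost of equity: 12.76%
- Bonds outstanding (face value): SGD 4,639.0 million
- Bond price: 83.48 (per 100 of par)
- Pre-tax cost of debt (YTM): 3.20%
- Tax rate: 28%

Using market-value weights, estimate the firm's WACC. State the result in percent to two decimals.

8.74%

Market value of equity E = 35.48 × 174.55m = 6193.034m. Market value of debt D = 4639m × 83.48/100 = 3872.6372m.
Total capital V = 6193.034 + 3872.6372 = 10065.6712.
Equity: weight = 6193.034/10065.6712 = 0.6153; cost = 12.76%.
Bonds outstanding: weight = 3872.6372/10065.6712 = 0.3847; after-tax cost = 3.2% × (1 − 28%) = 2.3040%.
WACC = 0.6153 × 12.7600% + 0.3847 × 2.3040% = 8.7372%.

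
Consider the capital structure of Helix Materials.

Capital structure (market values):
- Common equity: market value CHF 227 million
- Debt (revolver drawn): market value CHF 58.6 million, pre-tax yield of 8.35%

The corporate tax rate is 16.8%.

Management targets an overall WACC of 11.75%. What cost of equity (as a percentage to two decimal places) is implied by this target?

12.99%

Total capital V = 227 + 58.6 = 285.6.
Equity weight = 227/285.6 = 0.7948.
Revolver drawn weight = 58.6/285.6 = 0.2052.
Debt contribution = 0.2052 × 8.35% × (1 − 16.8%) = 1.4254%.
Required equity contribution = 11.75% − 1.4254% = 10.3246%.
Re = 10.3246% / 0.7948 = 12.9898%.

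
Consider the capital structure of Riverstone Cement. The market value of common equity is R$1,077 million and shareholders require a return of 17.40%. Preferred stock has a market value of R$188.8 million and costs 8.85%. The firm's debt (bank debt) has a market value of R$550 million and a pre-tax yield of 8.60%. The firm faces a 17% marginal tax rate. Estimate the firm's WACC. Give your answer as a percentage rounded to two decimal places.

Total capital V = 1077 + 188.8 + 550 = 1815.8.
Equity: weight = 1077/1815.8 = 0.5931; cost = 17.4%.
Preferred: weight = 188.8/1815.8 = 0.1040; cost = 8.85%.
Bank debt: weight = 550/1815.8 = 0.3029; after-tax cost = 8.6% × (1 − 17%) = 7.1380%.
WACC = 0.5931 × 17.4000% + 0.1040 × 8.8500% + 0.3029 × 7.1380% = 13.4027%.

13.40%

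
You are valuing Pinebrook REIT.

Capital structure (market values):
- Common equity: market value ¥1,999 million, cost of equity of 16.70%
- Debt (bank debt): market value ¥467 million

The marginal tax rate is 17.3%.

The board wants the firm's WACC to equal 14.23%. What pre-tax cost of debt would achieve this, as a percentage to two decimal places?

4.42%

Total capital V = 1999 + 467 = 2466.
Equity weight = 1999/2466 = 0.8106.
Bank debt weight = 467/2466 = 0.1894.
Equity contribution = 0.8106 × 16.7% = 13.5374%.
Remaining for debt = 14.23% − 13.5374% = 0.6926%.
Rd × (1 − 17.3%) × 0.1894 = 0.6926%  ⇒  Rd = 4.4222%.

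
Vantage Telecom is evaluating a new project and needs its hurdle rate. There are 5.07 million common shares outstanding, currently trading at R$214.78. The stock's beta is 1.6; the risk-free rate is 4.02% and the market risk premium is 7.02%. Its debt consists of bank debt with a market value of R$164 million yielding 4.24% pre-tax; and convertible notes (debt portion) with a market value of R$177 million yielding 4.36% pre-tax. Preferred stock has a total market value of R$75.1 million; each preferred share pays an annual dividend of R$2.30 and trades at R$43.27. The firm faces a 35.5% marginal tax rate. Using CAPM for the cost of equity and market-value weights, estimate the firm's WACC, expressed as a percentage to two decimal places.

11.93%

Cost of equity via CAPM: Re = 4.02% + 1.6 × 7.02% = 15.2520%.
Cost of preferred: Rp = 2.3 / 43.27 = 5.3155%.
Market value of equity E = 214.78 × 5.07m = 1088.9346m.
Total capital V = 1088.9346 + 75.1 + 164 + 177 = 1505.0346.
Equity: weight = 1088.9346/1505.0346 = 0.7235; cost = 15.252%.
Preferred: weight = 75.1/1505.0346 = 0.0499; cost = 5.3155%.
Bank debt: weight = 164/1505.0346 = 0.1090; after-tax cost = 4.24% × (1 − 35.5%) = 2.7348%.
Convertible notes (debt portion): weight = 177/1505.0346 = 0.1176; after-tax cost = 4.36% × (1 − 35.5%) = 2.8122%.
WACC = 0.7235 × 15.2520% + 0.0499 × 5.3155% + 0.1090 × 2.7348% + 0.1176 × 2.8122% = 11.9292%.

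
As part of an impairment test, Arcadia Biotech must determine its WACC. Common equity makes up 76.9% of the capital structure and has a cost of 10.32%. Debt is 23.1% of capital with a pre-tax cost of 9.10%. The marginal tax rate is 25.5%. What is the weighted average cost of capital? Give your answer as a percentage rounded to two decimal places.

After-tax cost of debt = 9.1% × (1 − 25.5%) = 6.7795%.
WACC = 0.769 × 10.3200% + 0.231 × 6.7795% = 9.5021%.

9.50%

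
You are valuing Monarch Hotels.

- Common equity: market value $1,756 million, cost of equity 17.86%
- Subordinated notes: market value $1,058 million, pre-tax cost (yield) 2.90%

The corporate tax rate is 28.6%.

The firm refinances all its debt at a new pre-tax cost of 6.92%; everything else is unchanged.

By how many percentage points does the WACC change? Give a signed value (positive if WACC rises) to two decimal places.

+1.08 pp

Current WACC:
Total capital V = 1756 + 1058 = 2814.
Equity: weight = 1756/2814 = 0.6240; cost = 17.86%.
Subordinated notes: weight = 1058/2814 = 0.3760; after-tax cost = 2.9% × (1 − 28.6%) = 2.0706%.
WACC = 0.6240 × 17.8600% + 0.3760 × 2.0706% = 11.9235%.
After the change:
Total capital V = 1756 + 1058 = 2814.
Equity: weight = 1756/2814 = 0.6240; cost = 17.86%.
Subordinated notes: weight = 1058/2814 = 0.3760; after-tax cost = 6.92% × (1 − 28.6%) = 4.9409%.
WACC = 0.6240 × 17.8600% + 0.3760 × 4.9409% = 13.0027%.
Change in WACC = 13.0027% − 11.9235% = 1.0792 pp.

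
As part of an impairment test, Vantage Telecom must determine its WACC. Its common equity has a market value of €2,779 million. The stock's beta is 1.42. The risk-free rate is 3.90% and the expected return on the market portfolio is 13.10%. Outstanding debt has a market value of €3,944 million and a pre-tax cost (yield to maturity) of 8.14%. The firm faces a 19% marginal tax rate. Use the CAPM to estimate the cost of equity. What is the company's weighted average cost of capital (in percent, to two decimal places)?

10.88%

Market risk premium = 13.1% − 3.9% = 9.2%.
Cost of equity via CAPM: Re = 3.9% + 1.42 × 9.2% = 16.9640%.
Total capital V = 2779 + 3944 = 6723.
Equity: weight = 2779/6723 = 0.4134; cost = 16.964%.
Debt: weight = 3944/6723 = 0.5866; after-tax cost = 8.14% × (1 − 19%) = 6.5934%.
WACC = 0.4134 × 16.9640% + 0.5866 × 6.5934% = 10.8802%.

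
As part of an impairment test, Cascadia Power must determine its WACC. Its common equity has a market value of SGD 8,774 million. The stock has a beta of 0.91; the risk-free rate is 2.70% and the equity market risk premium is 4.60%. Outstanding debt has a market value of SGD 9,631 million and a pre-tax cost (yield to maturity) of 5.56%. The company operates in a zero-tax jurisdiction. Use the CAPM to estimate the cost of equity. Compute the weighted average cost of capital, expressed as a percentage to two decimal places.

Cost of equity via CAPM: Re = 2.7% + 0.91 × 4.6% = 6.8860%.
Total capital V = 8774 + 9631 = 18405.
Equity: weight = 8774/18405 = 0.4767; cost = 6.886%.
Debt: weight = 9631/18405 = 0.5233; after-tax cost = 5.56% × (1 − 0%) = 5.5600%.
WACC = 0.4767 × 6.8860% + 0.5233 × 5.5600% = 6.1921%.

6.19%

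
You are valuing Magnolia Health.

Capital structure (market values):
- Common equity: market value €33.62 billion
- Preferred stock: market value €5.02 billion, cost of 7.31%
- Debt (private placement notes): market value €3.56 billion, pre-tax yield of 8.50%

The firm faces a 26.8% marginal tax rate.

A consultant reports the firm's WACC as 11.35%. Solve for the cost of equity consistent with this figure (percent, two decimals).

12.50%

Total capital V = 33.62 + 5.02 + 3.56 = 42.2.
Equity weight = 33.62/42.2 = 0.7967.
Preferred weight = 5.02/42.2 = 0.1190.
Private placement notes weight = 3.56/42.2 = 0.0844.
Debt contribution = 0.0844 × 8.5% × (1 − 26.8%) = 0.5249%.
Preferred contribution = 0.1190 × 7.31% = 0.8696%.
Required equity contribution = 11.35% − 1.3945% = 9.9555%.
Re = 9.9555% / 0.7967 = 12.4962%.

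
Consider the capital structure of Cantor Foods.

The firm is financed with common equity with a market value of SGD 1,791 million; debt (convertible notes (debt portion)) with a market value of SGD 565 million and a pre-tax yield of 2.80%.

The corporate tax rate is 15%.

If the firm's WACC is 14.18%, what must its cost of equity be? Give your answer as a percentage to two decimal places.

Total capital V = 1791 + 565 = 2356.
Equity weight = 1791/2356 = 0.7602.
Convertible notes (debt portion) weight = 565/2356 = 0.2398.
Debt contribution = 0.2398 × 2.8% × (1 − 15%) = 0.5708%.
Required equity contribution = 14.18% − 0.5708% = 13.6092%.
Re = 13.6092% / 0.7602 = 17.9025%.

17.90%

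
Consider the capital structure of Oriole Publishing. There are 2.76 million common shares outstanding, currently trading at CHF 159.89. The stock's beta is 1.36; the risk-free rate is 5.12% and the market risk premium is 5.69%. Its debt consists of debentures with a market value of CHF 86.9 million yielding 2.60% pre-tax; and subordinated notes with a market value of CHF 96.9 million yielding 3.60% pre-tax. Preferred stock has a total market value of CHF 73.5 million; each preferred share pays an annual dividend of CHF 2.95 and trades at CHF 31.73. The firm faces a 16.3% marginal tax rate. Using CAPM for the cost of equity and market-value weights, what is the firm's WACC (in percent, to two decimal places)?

9.79%

Cost of equity via CAPM: Re = 5.12% + 1.36 × 5.69% = 12.8584%.
Cost of preferred: Rp = 2.95 / 31.73 = 9.2972%.
Market value of equity E = 159.89 × 2.76m = 441.2964m.
Total capital V = 441.2964 + 73.5 + 86.9 + 96.9 = 698.5964.
Equity: weight = 441.2964/698.5964 = 0.6317; cost = 12.8584%.
Preferred: weight = 73.5/698.5964 = 0.1052; cost = 9.2972%.
Debentures: weight = 86.9/698.5964 = 0.1244; after-tax cost = 2.6% × (1 − 16.3%) = 2.1762%.
Subordinated notes: weight = 96.9/698.5964 = 0.1387; after-tax cost = 3.6% × (1 − 16.3%) = 3.0132%.
WACC = 0.6317 × 12.8584% + 0.1052 × 9.2972% + 0.1244 × 2.1762% + 0.1387 × 3.0132% = 9.7893%.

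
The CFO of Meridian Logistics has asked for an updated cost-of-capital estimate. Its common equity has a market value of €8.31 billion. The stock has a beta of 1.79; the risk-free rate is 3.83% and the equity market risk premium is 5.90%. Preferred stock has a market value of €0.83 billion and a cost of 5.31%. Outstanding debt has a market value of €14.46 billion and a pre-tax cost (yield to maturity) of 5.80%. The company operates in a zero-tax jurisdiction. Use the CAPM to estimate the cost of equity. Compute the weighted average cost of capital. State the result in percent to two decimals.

Cost of equity via CAPM: Re = 3.83% + 1.79 × 5.9% = 14.3910%.
Total capital V = 8.31 + 0.83 + 14.46 = 23.6.
Equity: weight = 8.31/23.6 = 0.3521; cost = 14.391%.
Preferred: weight = 0.83/23.6 = 0.0352; cost = 5.31%.
Debt: weight = 14.46/23.6 = 0.6127; after-tax cost = 5.8% × (1 − 0%) = 5.8000%.
WACC = 0.3521 × 14.3910% + 0.0352 × 5.3100% + 0.6127 × 5.8000% = 8.8078%.

8.81%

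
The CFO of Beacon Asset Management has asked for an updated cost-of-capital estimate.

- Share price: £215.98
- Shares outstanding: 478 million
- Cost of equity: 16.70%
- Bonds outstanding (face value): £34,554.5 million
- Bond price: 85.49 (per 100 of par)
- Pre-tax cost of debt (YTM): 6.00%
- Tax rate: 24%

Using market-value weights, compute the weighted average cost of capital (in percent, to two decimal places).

Market value of equity E = 215.98 × 478m = 103238.44m. Market value of debt D = 34554.5m × 85.49/100 = 29540.64205m.
Total capital V = 103238.44 + 29540.64205 = 132779.08205.
Equity: weight = 103238.44/132779.08205 = 0.7775; cost = 16.7%.
Bonds outstanding: weight = 29540.64205/132779.08205 = 0.2225; after-tax cost = 6% × (1 − 24%) = 4.5600%.
WACC = 0.7775 × 16.7000% + 0.2225 × 4.5600% = 13.9991%.

14.00%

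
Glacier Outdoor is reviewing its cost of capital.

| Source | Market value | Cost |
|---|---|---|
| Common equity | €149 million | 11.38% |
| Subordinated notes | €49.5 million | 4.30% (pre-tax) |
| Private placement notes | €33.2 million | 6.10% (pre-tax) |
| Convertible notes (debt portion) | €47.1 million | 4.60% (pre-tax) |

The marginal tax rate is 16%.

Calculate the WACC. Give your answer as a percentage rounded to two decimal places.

Total capital V = 149 + 49.5 + 33.2 + 47.1 = 278.8.
Equity: weight = 149/278.8 = 0.5344; cost = 11.38%.
Subordinated notes: weight = 49.5/278.8 = 0.1775; after-tax cost = 4.3% × (1 − 16%) = 3.6120%.
Private placement notes: weight = 33.2/278.8 = 0.1191; after-tax cost = 6.1% × (1 − 16%) = 5.1240%.
Convertible notes (debt portion): weight = 47.1/278.8 = 0.1689; after-tax cost = 4.6% × (1 − 16%) = 3.8640%.
WACC = 0.5344 × 11.3800% + 0.1775 × 3.6120% + 0.1191 × 5.1240% + 0.1689 × 3.8640% = 7.9861%.

7.99%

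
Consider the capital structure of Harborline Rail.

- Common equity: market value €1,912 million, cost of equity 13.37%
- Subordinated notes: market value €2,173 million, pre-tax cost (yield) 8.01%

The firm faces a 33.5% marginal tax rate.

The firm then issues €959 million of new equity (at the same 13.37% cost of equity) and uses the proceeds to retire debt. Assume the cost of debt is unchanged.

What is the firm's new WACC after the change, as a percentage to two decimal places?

10.98%

After the change:
Total capital V = 2871 + 1214 = 4085.
Equity: weight = 2871/4085 = 0.7028; cost = 13.37%.
Subordinated notes: weight = 1214/4085 = 0.2972; after-tax cost = 8.01% × (1 − 33.5%) = 5.3266%.
WACC = 0.7028 × 13.3700% + 0.2972 × 5.3266% = 10.9796%.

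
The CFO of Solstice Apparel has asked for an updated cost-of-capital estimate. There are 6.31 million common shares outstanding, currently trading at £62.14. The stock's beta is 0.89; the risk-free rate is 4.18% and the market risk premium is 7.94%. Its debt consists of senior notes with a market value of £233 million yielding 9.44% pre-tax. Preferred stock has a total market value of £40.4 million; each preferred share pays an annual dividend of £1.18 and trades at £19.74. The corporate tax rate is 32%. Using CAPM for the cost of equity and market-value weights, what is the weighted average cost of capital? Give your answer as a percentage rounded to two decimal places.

9.24%

Cost of equity via CAPM: Re = 4.18% + 0.89 × 7.94% = 11.2466%.
Cost of preferred: Rp = 1.18 / 19.74 = 5.9777%.
Market value of equity E = 62.14 × 6.31m = 392.1034m.
Total capital V = 392.1034 + 40.4 + 233 = 665.5034.
Equity: weight = 392.1034/665.5034 = 0.5892; cost = 11.2466%.
Preferred: weight = 40.4/665.5034 = 0.0607; cost = 5.9777%.
Senior notes: weight = 233/665.5034 = 0.3501; after-tax cost = 9.44% × (1 − 32%) = 6.4192%.
WACC = 0.5892 × 11.2466% + 0.0607 × 5.9777% + 0.3501 × 6.4192% = 9.2366%.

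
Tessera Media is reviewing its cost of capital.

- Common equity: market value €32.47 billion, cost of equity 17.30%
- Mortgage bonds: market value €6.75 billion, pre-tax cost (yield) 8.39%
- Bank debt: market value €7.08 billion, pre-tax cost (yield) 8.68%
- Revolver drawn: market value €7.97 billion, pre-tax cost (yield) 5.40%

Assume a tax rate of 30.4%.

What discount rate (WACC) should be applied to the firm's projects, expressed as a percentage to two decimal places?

Total capital V = 32.47 + 6.75 + 7.08 + 7.97 = 54.27.
Equity: weight = 32.47/54.27 = 0.5983; cost = 17.3%.
Mortgage bonds: weight = 6.75/54.27 = 0.1244; after-tax cost = 8.39% × (1 − 30.4%) = 5.8394%.
Bank debt: weight = 7.08/54.27 = 0.1305; after-tax cost = 8.68% × (1 − 30.4%) = 6.0413%.
Revolver drawn: weight = 7.97/54.27 = 0.1469; after-tax cost = 5.4% × (1 − 30.4%) = 3.7584%.
WACC = 0.5983 × 17.3000% + 0.1244 × 5.8394% + 0.1305 × 6.0413% + 0.1469 × 3.7584% = 12.4171%.

12.42%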